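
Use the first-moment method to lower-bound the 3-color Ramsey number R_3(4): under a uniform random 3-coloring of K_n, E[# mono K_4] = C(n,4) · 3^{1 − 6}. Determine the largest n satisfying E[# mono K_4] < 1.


We need C(n, 4) · 3^{1 − 6} < 1, i.e. C(n, 4) < 3^{6 − 1} = 243.
Check values of n near the boundary:
  n = 8: C(8, 4) = 70; 70 < 243? YES
  n = 9: C(9, 4) = 126; 126 < 243? YES
  n = 10: C(10, 4) = 210; 210 < 243? YES
  n = 11: C(11, 4) = 330; 330 < 243? NO
  n = 12: C(12, 4) = 495; 495 < 243? NO
  n = 13: C(13, 4) = 715; 715 < 243? NO
The largest n with C(n, 4) < 243 is n = 10 (where E[X] = 70/81 ≈ 0.8641975). Hence R_3(4) > 10, i.e. R_3(4) ≥ 11.

Largest n = 10; hence R_3(4) > 10.


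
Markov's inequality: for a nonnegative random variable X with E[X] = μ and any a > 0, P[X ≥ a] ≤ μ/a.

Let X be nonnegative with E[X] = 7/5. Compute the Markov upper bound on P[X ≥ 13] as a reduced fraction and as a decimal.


μ = E[X] = 7/5, a = 13.
Markov: P[X ≥ 13] ≤ μ/a = (7/5)/13 = 7/65.
Numerically: ≈ 0.1077.
(Since a = 13 > μ = 1.4000, the bound 7/65 is < 1 and informative.)

P[X ≥ 13] ≤ 7/65 ≈ 0.1077.


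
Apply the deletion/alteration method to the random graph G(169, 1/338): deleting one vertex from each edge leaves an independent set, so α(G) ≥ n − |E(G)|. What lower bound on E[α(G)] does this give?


E[|E(G)|] = C(169, 2)·p = 14196 · (1/338) = 42.
E[α(G)] ≥ n − E[|E(G)|] = 169 − 42 = 127.
Numerically: ≈ 127.0000.
(This is only a lower bound; the true E[α(G)] may be larger.)

E[α(G)] ≥ 127 ≈ 127.0000.


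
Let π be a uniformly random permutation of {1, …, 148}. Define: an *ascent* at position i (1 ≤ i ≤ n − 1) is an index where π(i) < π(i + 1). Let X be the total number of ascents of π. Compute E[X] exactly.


Write X = Σ X_I over i = 1, …, 147, with X_I the indicator of one ascent.
There are 147 indicators.
For each fixed i, the pair (π(i), π(i+1)) is a uniformly random ordered pair of distinct values from {1, …, 148}; by symmetry P[π(i) < π(i+1)] = 1/2.
By linearity: E[X] = 147 · (1/2) = (148 − 1) · (1/2) = 147/2 ≈ 73.50000.

E[X] = 147/2 = 73.50000.


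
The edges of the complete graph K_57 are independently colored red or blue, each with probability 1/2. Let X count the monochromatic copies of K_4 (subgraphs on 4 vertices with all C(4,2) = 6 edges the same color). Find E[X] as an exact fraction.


Let X = Σ_S X_S over the C(57, 4) = 395010 subsets S of size 4, where X_S = 1 if the K_4 on S is monochromatic.
For a fixed S, the K_4 on S has C(4, 2) = 6 edges. P[all 6 edges red] = (1/2)^6, and likewise for blue, so P[monochromatic] = 2·(1/2)^6 = 2^{1 − 6} = 1/32.
By linearity: E[X] = C(57, 4) · 2^{1 − 6} = 395010 · 1/32 = 197505/16.
Numerically: E[X] ≈ 12344.062500.

E[X] = C(57,4)·2^(1−C(4,2)) = 197505/16 ≈ 12344.062500.


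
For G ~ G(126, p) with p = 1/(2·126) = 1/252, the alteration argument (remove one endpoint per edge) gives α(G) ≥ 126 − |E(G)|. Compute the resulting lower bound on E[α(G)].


E[|E(G)|] = C(126, 2)·p = 7875 · (1/252) = 125/4.
E[α(G)] ≥ n − E[|E(G)|] = 126 − 125/4 = 379/4.
Numerically: ≈ 94.7500.
(This is only a lower bound; the true E[α(G)] may be larger.)

E[α(G)] ≥ 379/4 ≈ 94.7500.


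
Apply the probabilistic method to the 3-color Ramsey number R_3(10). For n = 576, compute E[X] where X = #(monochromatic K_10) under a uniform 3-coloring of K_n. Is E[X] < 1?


E[X] = C(576, 10) · 3^{1 − 45} = 1024104945306307344480 · 3^{−44} = 1024104945306307344480/984770902183611232881.
As a reduced fraction: E[X] = 12643270929707498080/12157665459056928801 ≈ 1.039942.
Is E[X] < 1? NO.
Since E[X] ≥ 1, the first-moment bound is inconclusive at n = 576; it does NOT by itself certify R_3(10) > 576.

E[X] = 12643270929707498080/12157665459056928801 ≈ 1.039942; E[X] ≥ 1; first-moment method inconclusive here.


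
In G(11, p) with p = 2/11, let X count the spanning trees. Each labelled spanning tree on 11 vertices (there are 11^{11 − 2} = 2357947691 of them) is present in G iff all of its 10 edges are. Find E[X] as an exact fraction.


K_11 has 11^{11 − 2} = 2357947691 labelled spanning trees.
For each such spanning tree H, let X_H = 1 if all 10 edges of H are present in G. Then P[X_H = 1] = p^{10} = (2/11)^{10} = 1024/25937424601.
By linearity of expectation: E[X] = Σ_H E[X_H] = 2357947691 · p^{10} = 2357947691 · 1024/25937424601 = 1024/11.
Numerically: E[X] ≈ 93.09.

E[X] = 2357947691 · (2/11)^{10} = 1024/11 ≈ 93.09.


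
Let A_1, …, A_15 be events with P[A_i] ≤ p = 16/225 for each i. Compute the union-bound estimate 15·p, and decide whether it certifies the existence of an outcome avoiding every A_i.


Union bound: P[∪_{i=1}^{15} A_i] ≤ Σ_i P[A_i] ≤ 15·p = 15·(16/225) = 16/15.
Numerically: 16/15 ≈ 1.0667.
Is 16/15 < 1? NO.
Since the bound 16/15 is ≥ 1, the union bound is uninformative here; it does NOT by itself certify existence.

15·p = 16/15 ≈ 1.0667; existence NOT certified by the union bound.


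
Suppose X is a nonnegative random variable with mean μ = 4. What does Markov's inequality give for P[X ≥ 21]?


μ = E[X] = 4, a = 21.
Markov: P[X ≥ 21] ≤ μ/a = (4)/21 = 4/21.
Numerically: ≈ 0.1905.
(Since a = 21 > μ = 4.0000, the bound 4/21 is < 1 and informative.)

P[X ≥ 21] ≤ 4/21 ≈ 0.1905.


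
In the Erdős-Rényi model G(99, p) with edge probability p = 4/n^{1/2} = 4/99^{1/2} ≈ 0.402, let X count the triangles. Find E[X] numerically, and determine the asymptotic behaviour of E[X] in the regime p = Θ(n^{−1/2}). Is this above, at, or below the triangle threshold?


Number of potential triangles: C(99, 3) = 156849.
Each occurs with probability p³ ≈ (0.402)³ ≈ 6.497214e-02.
By linearity: E[X] = C(99, 3)·p³ ≈ 156849 · 6.497214e-02 ≈ 10190.8154.
Since α = 1/2 < 1, p = c/n^{1/2} ≫ 1/n is above the triangle threshold p ~ 1/n. Asymptotically E[X] ~ (c³/6)·n^{3(1−α)} = (4³/6)·n^{1.5} → ∞; triangles are abundant w.h.p.

E[X] ≈ 10190.8154; in regime p = Θ(1/n^{1/2}) E[X] diverges (above the triangle threshold p ~ 1/n).


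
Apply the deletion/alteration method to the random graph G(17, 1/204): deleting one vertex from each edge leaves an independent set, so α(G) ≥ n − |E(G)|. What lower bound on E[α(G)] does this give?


E[|E(G)|] = C(17, 2)·p = 136 · (1/204) = 2/3.
E[α(G)] ≥ n − E[|E(G)|] = 17 − 2/3 = 49/3.
Numerically: ≈ 16.333.
(This is only a lower bound; the true E[α(G)] may be larger.)

E[α(G)] ≥ 49/3 ≈ 16.333.


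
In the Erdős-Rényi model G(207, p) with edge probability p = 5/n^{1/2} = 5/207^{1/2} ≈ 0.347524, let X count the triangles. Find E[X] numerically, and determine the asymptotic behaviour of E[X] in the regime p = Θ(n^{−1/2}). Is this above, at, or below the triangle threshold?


Number of potential triangles: C(207, 3) = 1456935.
Each occurs with probability p³ ≈ (0.347524)³ ≈ 4.19715004e-02.
By linearity: E[X] = C(207, 3)·p³ ≈ 1456935 · 4.19715004e-02 ≈ 61149.747956.
Since α = 1/2 < 1, p = c/n^{1/2} ≫ 1/n is above the triangle threshold p ~ 1/n. Asymptotically E[X] ~ (c³/6)·n^{3(1−α)} = (5³/6)·n^{1.5} → ∞; triangles are abundant w.h.p.

E[X] ≈ 61149.747956; in regime p = Θ(1/n^{1/2}) E[X] diverges (above the triangle threshold p ~ 1/n).


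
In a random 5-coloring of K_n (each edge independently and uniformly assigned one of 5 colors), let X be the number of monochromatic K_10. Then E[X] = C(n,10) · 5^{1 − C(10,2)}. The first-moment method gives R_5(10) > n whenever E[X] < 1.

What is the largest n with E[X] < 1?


We need C(n, 10) · 5^{1 − 45} < 1, i.e. C(n, 10) < 5^{45 − 1} = 5684341886080801486968994140625.
Check values of n near the boundary:
  n = 5388: C(5388, 10) = 5634865093375880654852250419586; 5634865093375880654852250419586 < 5684341886080801486968994140625? YES
  n = 5389: C(5389, 10) = 5645340767466558997768874792926; 5645340767466558997768874792926 < 5684341886080801486968994140625? YES
  n = 5390: C(5390, 10) = 5655833965919099070255434039753; 5655833965919099070255434039753 < 5684341886080801486968994140625? YES
  n = 5391: C(5391, 10) = 5666344714787188828795213697883; 5666344714787188828795213697883 < 5684341886080801486968994140625? YES
  n = 5392: C(5392, 10) = 5676873040158402483252283957448; 5676873040158402483252283957448 < 5684341886080801486968994140625? YES
  n = 5393: C(5393, 10) = 5687418968154238267170642278008; 5687418968154238267170642278008 < 5684341886080801486968994140625? NO
  n = 5394: C(5394, 10) = 5697982524930156243149785372878; 5697982524930156243149785372878 < 5684341886080801486968994140625? NO
  n = 5395: C(5395, 10) = 5708563736675616143322765475706; 5708563736675616143322765475706 < 5684341886080801486968994140625? NO
The largest n with C(n, 10) < 5684341886080801486968994140625 is n = 5392 (where E[X] = 5676873040158402483252283957448/5684341886080801486968994140625 ≈ 0.998686). Hence R_5(10) > 5392, i.e. R_5(10) ≥ 5393.

Largest n = 5392; hence R_5(10) > 5392.


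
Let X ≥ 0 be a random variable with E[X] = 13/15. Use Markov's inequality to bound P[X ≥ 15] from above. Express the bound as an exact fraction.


μ = E[X] = 13/15, a = 15.
Markov: P[X ≥ 15] ≤ μ/a = (13/15)/15 = 13/225.
Numerically: ≈ 0.0578.
(Since a = 15 > μ = 0.8667, the bound 13/225 is < 1 and informative.)

P[X ≥ 15] ≤ 13/225 ≈ 0.0578.


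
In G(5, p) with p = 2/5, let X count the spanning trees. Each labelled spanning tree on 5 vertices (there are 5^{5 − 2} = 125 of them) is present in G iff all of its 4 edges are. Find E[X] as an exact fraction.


K_5 has 5^{5 − 2} = 125 labelled spanning trees.
For each such spanning tree H, let X_H = 1 if all 4 edges of H are present in G. Then P[X_H = 1] = p^{4} = (2/5)^{4} = 16/625.
Summing the indicators: E[X] = Σ_H E[X_H] = 125 · p^{4} = 125 · 16/625 = 16/5.
Numerically: E[X] ≈ 3.2.

E[X] = 125 · (2/5)^{4} = 16/5 ≈ 3.2.


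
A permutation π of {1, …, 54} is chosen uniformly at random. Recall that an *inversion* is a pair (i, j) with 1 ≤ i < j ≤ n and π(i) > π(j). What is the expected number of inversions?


Write X = Σ X_I over the C(54, 2) = 1431 pairs i < j, with X_I the indicator of one inversion.
There are 1431 indicators.
For each fixed pair i < j, the values π(i) and π(j) are two distinct elements of {1, …, 54} in uniformly random order; by symmetry P[π(i) > π(j)] = 1/2.
By linearity: E[X] = 1431 · (1/2) = C(54, 2) · (1/2) = 1431/2 = 1431/2 ≈ 715.500000.

E[X] = 1431/2 = 715.500000.


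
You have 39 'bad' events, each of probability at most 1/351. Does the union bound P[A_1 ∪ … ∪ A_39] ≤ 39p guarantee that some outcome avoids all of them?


Union bound: P[∪_{i=1}^{39} A_i] ≤ Σ_i P[A_i] ≤ 39·p = 39·(1/351) = 1/9.
Numerically: 1/9 ≈ 0.1111.
Is 1/9 < 1? YES.
Since P[∪ A_i] ≤ 1/9 < 1, the complement has P[∩ A_i^c] ≥ 1 − 1/9 = 8/9 > 0, so some outcome avoids every A_i.

39·p = 1/9 ≈ 0.1111; existence CERTIFIED by the union bound.


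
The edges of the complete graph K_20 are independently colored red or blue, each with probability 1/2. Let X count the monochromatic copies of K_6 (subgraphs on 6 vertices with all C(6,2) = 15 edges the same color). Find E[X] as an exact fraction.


Let X = Σ_S X_S over the C(20, 6) = 38760 subsets S of size 6, where X_S = 1 if the K_6 on S is monochromatic.
For a fixed S, the K_6 on S has C(6, 2) = 15 edges. P[all 15 edges red] = (1/2)^15, and likewise for blue, so P[monochromatic] = 2·(1/2)^15 = 2^{1 − 15} = 1/16384.
By linearity of expectation: E[X] = C(20, 6) · 2^{1 − 15} = 38760 · 1/16384 = 4845/2048.
Numerically: E[X] ≈ 2.365723.

E[X] = C(20,6)·2^(1−C(6,2)) = 4845/2048 ≈ 2.365723.


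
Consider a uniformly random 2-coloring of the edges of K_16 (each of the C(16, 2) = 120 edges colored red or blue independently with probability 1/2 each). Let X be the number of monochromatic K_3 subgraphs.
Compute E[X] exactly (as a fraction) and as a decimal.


Let X = Σ_S X_S over the C(16, 3) = 560 subsets S of size 3, where X_S = 1 if the K_3 on S is monochromatic.
For a fixed S, the K_3 on S has C(3, 2) = 3 edges. P[all 3 edges red] = (1/2)^3, and likewise for blue, so P[monochromatic] = 2·(1/2)^3 = 2^{1 − 3} = 1/4.
By linearity of expectation: E[X] = C(16, 3) · 2^{1 − 3} = 560 · 1/4 = 140.
Numerically: E[X] ≈ 140.0000.

E[X] = C(16,3)·2^(1−C(3,2)) = 140 ≈ 140.0000.


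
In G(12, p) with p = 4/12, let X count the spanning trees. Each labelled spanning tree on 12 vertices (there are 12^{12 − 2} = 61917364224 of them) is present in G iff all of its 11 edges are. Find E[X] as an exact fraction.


K_12 has 12^{12 − 2} = 61917364224 labelled spanning trees.
For each such spanning tree H, let X_H = 1 if all 11 edges of H are present in G. Then P[X_H = 1] = p^{11} = (1/3)^{11} = 1/177147.
By linearity: E[X] = Σ_H E[X_H] = 61917364224 · p^{11} = 61917364224 · 1/177147 = 1048576/3.
Numerically: E[X] ≈ 349525.

E[X] = 61917364224 · (1/3)^{11} = 1048576/3 ≈ 349525.


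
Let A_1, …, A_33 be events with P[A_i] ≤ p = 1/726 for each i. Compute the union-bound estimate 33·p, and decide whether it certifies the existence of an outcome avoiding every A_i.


Union bound: P[∪_{i=1}^{33} A_i] ≤ Σ_i P[A_i] ≤ 33·p = 33·(1/726) = 1/22.
Numerically: 1/22 ≈ 0.0455.
Is 1/22 < 1? YES.
Since P[∪ A_i] ≤ 1/22 < 1, the complement has P[∩ A_i^c] ≥ 1 − 1/22 = 21/22 > 0, so some outcome avoids every A_i.

33·p = 1/22 ≈ 0.0455; existence CERTIFIED by the union bound.


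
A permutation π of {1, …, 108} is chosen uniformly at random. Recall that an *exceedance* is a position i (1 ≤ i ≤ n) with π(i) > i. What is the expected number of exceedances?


Write X = Σ_{i=1}^{108} X_i, where X_i = 1_{π(i) > i}.
For each fixed i, π(i) is uniform over {1, …, 108} (marginal of a uniform permutation), so P[π(i) > i] = (n − i)/n. Summing: Σ_{i=1}^{108} (n − i)/n = (0 + 1 + … + 107)/108 = 108(108 − 1)/(2·108) = (108 − 1)/2.
Hence E[X] = Σ_{i=1}^{108} (108 − i)/108 = 107/2 ≈ 53.5000.

E[X] = 107/2 = 53.5000.


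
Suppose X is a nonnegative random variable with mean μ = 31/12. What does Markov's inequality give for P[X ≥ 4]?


μ = E[X] = 31/12, a = 4.
Markov: P[X ≥ 4] ≤ μ/a = (31/12)/4 = 31/48.
Numerically: ≈ 0.645833.
(Since a = 4 > μ = 2.583333, the bound 31/48 is < 1 and informative.)

P[X ≥ 4] ≤ 31/48 ≈ 0.645833.


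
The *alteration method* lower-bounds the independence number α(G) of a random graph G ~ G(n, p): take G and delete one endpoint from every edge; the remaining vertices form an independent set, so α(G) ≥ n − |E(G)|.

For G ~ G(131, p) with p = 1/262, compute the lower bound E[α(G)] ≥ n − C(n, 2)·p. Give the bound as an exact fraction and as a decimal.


E[|E(G)|] = C(131, 2)·p = 8515 · (1/262) = 65/2.
E[α(G)] ≥ n − E[|E(G)|] = 131 − 65/2 = 197/2.
Numerically: ≈ 98.500000.
(This is only a lower bound; the true E[α(G)] may be larger.)

E[α(G)] ≥ 197/2 ≈ 98.500000.


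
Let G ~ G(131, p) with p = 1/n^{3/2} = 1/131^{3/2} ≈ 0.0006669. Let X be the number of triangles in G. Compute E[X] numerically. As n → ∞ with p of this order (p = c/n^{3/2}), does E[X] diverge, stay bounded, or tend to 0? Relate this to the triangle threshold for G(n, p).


Number of potential triangles: C(131, 3) = 366145.
Each occurs with probability p³ ≈ (0.0006669)³ ≈ 2.966738e-10.
By linearity: E[X] = C(131, 3)·p³ ≈ 366145 · 2.966738e-10 ≈ 0.0001.
Since α = 3/2 > 1, p = c/n^{3/2} = o(1/n) is below the triangle threshold p ~ 1/n. Asymptotically E[X] ~ (c³/6)·n^{3(1−α)} = (1³/6)·n^{-1.5} → 0, so by Markov's inequality G has no triangles w.h.p.

E[X] ≈ 0.0001; in regime p = Θ(1/n^{3/2}) E[X] tends to 0 (below the triangle threshold p ~ 1/n).


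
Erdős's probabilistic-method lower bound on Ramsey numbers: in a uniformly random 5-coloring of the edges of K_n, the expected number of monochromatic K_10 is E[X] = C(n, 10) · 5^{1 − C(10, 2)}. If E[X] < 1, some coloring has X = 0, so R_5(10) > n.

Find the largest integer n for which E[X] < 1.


We need C(n, 10) · 5^{1 − 45} < 1, i.e. C(n, 10) < 5^{45 − 1} = 5684341886080801486968994140625.
Check values of n near the boundary:
  n = 5387: C(5387, 10) = 5624406917627224603154306376491; 5624406917627224603154306376491 < 5684341886080801486968994140625? YES
  n = 5388: C(5388, 10) = 5634865093375880654852250419586; 5634865093375880654852250419586 < 5684341886080801486968994140625? YES
  n = 5389: C(5389, 10) = 5645340767466558997768874792926; 5645340767466558997768874792926 < 5684341886080801486968994140625? YES
  n = 5390: C(5390, 10) = 5655833965919099070255434039753; 5655833965919099070255434039753 < 5684341886080801486968994140625? YES
  n = 5391: C(5391, 10) = 5666344714787188828795213697883; 5666344714787188828795213697883 < 5684341886080801486968994140625? YES
  n = 5392: C(5392, 10) = 5676873040158402483252283957448; 5676873040158402483252283957448 < 5684341886080801486968994140625? YES
  n = 5393: C(5393, 10) = 5687418968154238267170642278008; 5687418968154238267170642278008 < 5684341886080801486968994140625? NO
  n = 5394: C(5394, 10) = 5697982524930156243149785372878; 5697982524930156243149785372878 < 5684341886080801486968994140625? NO
The largest n with C(n, 10) < 5684341886080801486968994140625 is n = 5392 (where E[X] = 5676873040158402483252283957448/5684341886080801486968994140625 ≈ 0.999). Hence R_5(10) > 5392, i.e. R_5(10) ≥ 5393.

Largest n = 5392; hence R_5(10) > 5392.


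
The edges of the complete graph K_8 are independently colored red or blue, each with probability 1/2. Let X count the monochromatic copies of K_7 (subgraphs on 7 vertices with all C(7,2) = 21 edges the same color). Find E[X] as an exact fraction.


Let X = Σ_S X_S over the C(8, 7) = 8 subsets S of size 7, where X_S = 1 if the K_7 on S is monochromatic.
For a fixed S, the K_7 on S has C(7, 2) = 21 edges. P[all 21 edges red] = (1/2)^21, and likewise for blue, so P[monochromatic] = 2·(1/2)^21 = 2^{1 − 21} = 1/1048576.
By linearity: E[X] = C(8, 7) · 2^{1 − 21} = 8 · 1/1048576 = 1/131072.
Numerically: E[X] ≈ 0.00001.

E[X] = C(8,7)·2^(1−C(7,2)) = 1/131072 ≈ 0.00001.


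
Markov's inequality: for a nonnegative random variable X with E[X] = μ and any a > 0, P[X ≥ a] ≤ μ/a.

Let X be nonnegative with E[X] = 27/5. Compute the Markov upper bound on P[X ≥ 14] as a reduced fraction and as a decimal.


μ = E[X] = 27/5, a = 14.
Markov: P[X ≥ 14] ≤ μ/a = (27/5)/14 = 27/70.
Numerically: ≈ 0.386.
(Since a = 14 > μ = 5.400, the bound 27/70 is < 1 and informative.)

P[X ≥ 14] ≤ 27/70 ≈ 0.386.


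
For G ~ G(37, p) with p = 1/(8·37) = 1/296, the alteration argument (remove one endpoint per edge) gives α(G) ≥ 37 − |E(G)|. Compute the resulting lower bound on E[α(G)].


E[|E(G)|] = C(37, 2)·p = 666 · (1/296) = 9/4.
E[α(G)] ≥ n − E[|E(G)|] = 37 − 9/4 = 139/4.
Numerically: ≈ 34.75000.
(This is only a lower bound; the true E[α(G)] may be larger.)

E[α(G)] ≥ 139/4 ≈ 34.75000.


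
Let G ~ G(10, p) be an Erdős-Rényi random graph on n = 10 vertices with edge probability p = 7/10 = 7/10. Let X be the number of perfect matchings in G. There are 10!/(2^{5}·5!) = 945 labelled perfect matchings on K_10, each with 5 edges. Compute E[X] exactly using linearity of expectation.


K_10 has 10!/(2^{5}·5!) = 945 labelled perfect matchings.
For each such perfect matching H, let X_H = 1 if all 5 edges of H are present in G. Then P[X_H = 1] = p^{5} = (7/10)^{5} = 16807/100000.
By linearity of expectation: E[X] = Σ_H E[X_H] = 945 · p^{5} = 945 · 16807/100000 = 3176523/20000.
Numerically: E[X] ≈ 158.8.

E[X] = 945 · (7/10)^{5} = 3176523/20000 ≈ 158.8.


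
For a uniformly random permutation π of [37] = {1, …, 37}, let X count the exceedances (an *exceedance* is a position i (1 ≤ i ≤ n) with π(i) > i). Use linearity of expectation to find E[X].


Write X = Σ_{i=1}^{37} X_i, where X_i = 1_{π(i) > i}.
For each fixed i, π(i) is uniform over {1, …, 37} (marginal of a uniform permutation), so P[π(i) > i] = (n − i)/n. Summing: Σ_{i=1}^{37} (n − i)/n = (0 + 1 + … + 36)/37 = 37(37 − 1)/(2·37) = (37 − 1)/2.
Hence E[X] = Σ_{i=1}^{37} (37 − i)/37 = 18 ≈ 18.000000.

E[X] = 18 = 18.000000.


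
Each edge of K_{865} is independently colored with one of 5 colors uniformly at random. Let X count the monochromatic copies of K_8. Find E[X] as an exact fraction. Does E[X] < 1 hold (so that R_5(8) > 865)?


E[X] = C(865, 8) · 5^{1 − 28} = 7525050909487743060 · 5^{−27} = 7525050909487743060/7450580596923828125.
As a reduced fraction: E[X] = 1505010181897548612/1490116119384765625 ≈ 1.010.
Is E[X] < 1? NO.
Since E[X] ≥ 1, the first-moment bound is inconclusive at n = 865; it does NOT by itself certify R_5(8) > 865.

E[X] = 1505010181897548612/1490116119384765625 ≈ 1.010; E[X] ≥ 1; first-moment method inconclusive here.


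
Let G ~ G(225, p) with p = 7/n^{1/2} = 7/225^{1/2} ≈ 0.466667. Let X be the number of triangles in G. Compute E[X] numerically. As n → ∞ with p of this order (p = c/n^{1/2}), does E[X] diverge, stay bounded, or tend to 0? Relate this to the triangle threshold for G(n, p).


Number of potential triangles: C(225, 3) = 1873200.
Each occurs with probability p³ ≈ (0.466667)³ ≈ 1.01629630e-01.
By linearity: E[X] = C(225, 3)·p³ ≈ 1873200 · 1.01629630e-01 ≈ 190372.622222.
Since α = 1/2 < 1, p = c/n^{1/2} ≫ 1/n is above the triangle threshold p ~ 1/n. Asymptotically E[X] ~ (c³/6)·n^{3(1−α)} = (7³/6)·n^{1.5} → ∞; triangles are abundant w.h.p.

E[X] ≈ 190372.622222; in regime p = Θ(1/n^{1/2}) E[X] diverges (above the triangle threshold p ~ 1/n).


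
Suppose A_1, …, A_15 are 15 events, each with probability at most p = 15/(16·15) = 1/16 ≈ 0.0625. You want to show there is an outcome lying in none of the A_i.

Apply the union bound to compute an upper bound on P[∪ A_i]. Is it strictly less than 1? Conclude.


Union bound: P[∪_{i=1}^{15} A_i] ≤ Σ_i P[A_i] ≤ 15·p = 15·(1/16) = 15/16.
Numerically: 15/16 ≈ 0.9375.
Is 15/16 < 1? YES.
Since P[∪ A_i] ≤ 15/16 < 1, the complement has P[∩ A_i^c] ≥ 1 − 15/16 = 1/16 > 0, so some outcome avoids every A_i.

15·p = 15/16 ≈ 0.9375; existence CERTIFIED by the union bound.


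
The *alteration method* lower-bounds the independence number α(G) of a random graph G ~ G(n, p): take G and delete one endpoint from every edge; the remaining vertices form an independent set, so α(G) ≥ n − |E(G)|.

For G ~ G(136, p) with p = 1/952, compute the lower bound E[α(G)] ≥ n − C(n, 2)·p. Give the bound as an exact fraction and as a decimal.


E[|E(G)|] = C(136, 2)·p = 9180 · (1/952) = 135/14.
E[α(G)] ≥ n − E[|E(G)|] = 136 − 135/14 = 1769/14.
Numerically: ≈ 126.357143.
(This is only a lower bound; the true E[α(G)] may be larger.)

E[α(G)] ≥ 1769/14 ≈ 126.357143.


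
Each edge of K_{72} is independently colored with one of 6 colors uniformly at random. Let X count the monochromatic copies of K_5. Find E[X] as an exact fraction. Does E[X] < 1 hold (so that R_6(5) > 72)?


E[X] = C(72, 5) · 6^{1 − 10} = 13991544 · 6^{−9} = 13991544/10077696.
As a reduced fraction: E[X] = 194327/139968 ≈ 1.388.
Is E[X] < 1? NO.
Since E[X] ≥ 1, the first-moment bound is inconclusive at n = 72; it does NOT by itself certify R_6(5) > 72.

E[X] = 194327/139968 ≈ 1.388; E[X] ≥ 1; first-moment method inconclusive here.


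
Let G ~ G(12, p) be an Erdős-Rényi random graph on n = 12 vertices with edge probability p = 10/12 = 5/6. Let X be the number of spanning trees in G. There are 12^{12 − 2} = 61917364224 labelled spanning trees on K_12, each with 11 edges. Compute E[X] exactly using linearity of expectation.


K_12 has 12^{12 − 2} = 61917364224 labelled spanning trees.
For each such spanning tree H, let X_H = 1 if all 11 edges of H are present in G. Then P[X_H = 1] = p^{11} = (5/6)^{11} = 48828125/362797056.
By linearity of expectation: E[X] = Σ_H E[X_H] = 61917364224 · p^{11} = 61917364224 · 48828125/362797056 = 25000000000/3.
Numerically: E[X] ≈ 8.33333e+09.

E[X] = 61917364224 · (5/6)^{11} = 25000000000/3 ≈ 8.33333e+09.


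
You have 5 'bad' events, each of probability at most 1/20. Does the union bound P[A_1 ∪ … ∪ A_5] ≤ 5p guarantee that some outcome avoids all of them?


Union bound: P[∪_{i=1}^{5} A_i] ≤ Σ_i P[A_i] ≤ 5·p = 5·(1/20) = 1/4.
Numerically: 1/4 ≈ 0.2500000.
Is 1/4 < 1? YES.
Since P[∪ A_i] ≤ 1/4 < 1, the complement has P[∩ A_i^c] ≥ 1 − 1/4 = 3/4 > 0, so some outcome avoids every A_i.

5·p = 1/4 ≈ 0.2500000; existence CERTIFIED by the union bound.


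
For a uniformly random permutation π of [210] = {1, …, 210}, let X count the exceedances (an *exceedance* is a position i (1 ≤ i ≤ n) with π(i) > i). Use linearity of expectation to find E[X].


Write X = Σ_{i=1}^{210} X_i, where X_i = 1_{π(i) > i}.
For each fixed i, π(i) is uniform over {1, …, 210} (marginal of a uniform permutation), so P[π(i) > i] = (n − i)/n. Summing: Σ_{i=1}^{210} (n − i)/n = (0 + 1 + … + 209)/210 = 210(210 − 1)/(2·210) = (210 − 1)/2.
Hence E[X] = Σ_{i=1}^{210} (210 − i)/210 = 209/2 ≈ 104.500000.

E[X] = 209/2 = 104.500000.


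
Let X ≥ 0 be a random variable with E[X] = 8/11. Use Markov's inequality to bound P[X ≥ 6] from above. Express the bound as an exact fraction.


μ = E[X] = 8/11, a = 6.
Markov: P[X ≥ 6] ≤ μ/a = (8/11)/6 = 4/33.
Numerically: ≈ 0.121212.
(Since a = 6 > μ = 0.727273, the bound 4/33 is < 1 and informative.)

P[X ≥ 6] ≤ 4/33 ≈ 0.121212.


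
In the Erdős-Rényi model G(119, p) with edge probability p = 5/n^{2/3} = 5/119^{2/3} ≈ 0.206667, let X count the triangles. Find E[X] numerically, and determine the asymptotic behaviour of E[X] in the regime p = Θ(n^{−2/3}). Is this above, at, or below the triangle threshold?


Number of potential triangles: C(119, 3) = 273819.
Each occurs with probability p³ ≈ (0.206667)³ ≈ 8.82706024e-03.
By linearity: E[X] = C(119, 3)·p³ ≈ 273819 · 8.82706024e-03 ≈ 2417.016807.
Since α = 2/3 < 1, p = c/n^{2/3} ≫ 1/n is above the triangle threshold p ~ 1/n. Asymptotically E[X] ~ (c³/6)·n^{3(1−α)} = (5³/6)·n^{1} → ∞; triangles are abundant w.h.p.

E[X] ≈ 2417.016807; in regime p = Θ(1/n^{2/3}) E[X] diverges (above the triangle threshold p ~ 1/n).


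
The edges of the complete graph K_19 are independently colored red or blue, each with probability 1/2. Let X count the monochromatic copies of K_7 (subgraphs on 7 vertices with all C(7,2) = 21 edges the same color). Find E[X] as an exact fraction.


Let X = Σ_S X_S over the C(19, 7) = 50388 subsets S of size 7, where X_S = 1 if the K_7 on S is monochromatic.
For a fixed S, the K_7 on S has C(7, 2) = 21 edges. P[all 21 edges red] = (1/2)^21, and likewise for blue, so P[monochromatic] = 2·(1/2)^21 = 2^{1 − 21} = 1/1048576.
By linearity of expectation: E[X] = C(19, 7) · 2^{1 − 21} = 50388 · 1/1048576 = 12597/262144.
Numerically: E[X] ≈ 0.048.

E[X] = C(19,7)·2^(1−C(7,2)) = 12597/262144 ≈ 0.048.


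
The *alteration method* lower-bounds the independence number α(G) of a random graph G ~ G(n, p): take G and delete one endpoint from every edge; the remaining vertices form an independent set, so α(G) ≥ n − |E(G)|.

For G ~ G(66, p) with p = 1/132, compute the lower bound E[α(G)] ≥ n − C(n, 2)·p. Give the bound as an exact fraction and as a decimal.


E[|E(G)|] = C(66, 2)·p = 2145 · (1/132) = 65/4.
E[α(G)] ≥ n − E[|E(G)|] = 66 − 65/4 = 199/4.
Numerically: ≈ 49.750000.
(This is only a lower bound; the true E[α(G)] may be larger.)

E[α(G)] ≥ 199/4 ≈ 49.750000.


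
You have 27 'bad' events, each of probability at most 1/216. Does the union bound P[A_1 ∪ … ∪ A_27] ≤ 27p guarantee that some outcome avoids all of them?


Union bound: P[∪_{i=1}^{27} A_i] ≤ Σ_i P[A_i] ≤ 27·p = 27·(1/216) = 1/8.
Numerically: 1/8 ≈ 0.1250.
Is 1/8 < 1? YES.
Since P[∪ A_i] ≤ 1/8 < 1, the complement has P[∩ A_i^c] ≥ 1 − 1/8 = 7/8 > 0, so some outcome avoids every A_i.

27·p = 1/8 ≈ 0.1250; existence CERTIFIED by the union bound.


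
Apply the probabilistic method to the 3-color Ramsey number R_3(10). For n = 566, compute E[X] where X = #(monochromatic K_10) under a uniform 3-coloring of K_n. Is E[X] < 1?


E[X] = C(566, 10) · 3^{1 − 45} = 858376364549067965458 · 3^{−44} = 858376364549067965458/984770902183611232881.
As a reduced fraction: E[X] = 858376364549067965458/984770902183611232881 ≈ 0.872.
Is E[X] < 1? YES.
Since E[X] < 1, there exists a 3-coloring of K_{566} with no monochromatic K_10; hence R_3(10) > 566.

E[X] = 858376364549067965458/984770902183611232881 ≈ 0.872; E[X] < 1, so R_3(10) > 566.


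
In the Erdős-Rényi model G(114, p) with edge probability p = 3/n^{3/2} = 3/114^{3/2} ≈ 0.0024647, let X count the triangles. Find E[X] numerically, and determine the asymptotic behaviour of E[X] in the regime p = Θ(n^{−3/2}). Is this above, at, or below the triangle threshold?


Number of potential triangles: C(114, 3) = 240464.
Each occurs with probability p³ ≈ (0.0024647)³ ≈ 1.4972418e-08.
By linearity: E[X] = C(114, 3)·p³ ≈ 240464 · 1.4972418e-08 ≈ 0.00360.
Since α = 3/2 > 1, p = c/n^{3/2} = o(1/n) is below the triangle threshold p ~ 1/n. Asymptotically E[X] ~ (c³/6)·n^{3(1−α)} = (3³/6)·n^{-1.5} → 0, so by Markov's inequality G has no triangles w.h.p.

E[X] ≈ 0.00360; in regime p = Θ(1/n^{3/2}) E[X] tends to 0 (below the triangle threshold p ~ 1/n).


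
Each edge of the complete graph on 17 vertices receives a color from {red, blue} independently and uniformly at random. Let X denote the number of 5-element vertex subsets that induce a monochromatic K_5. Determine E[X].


Let X = Σ_S X_S over the C(17, 5) = 6188 subsets S of size 5, where X_S = 1 if the K_5 on S is monochromatic.
For a fixed S, the K_5 on S has C(5, 2) = 10 edges. P[all 10 edges red] = (1/2)^10, and likewise for blue, so P[monochromatic] = 2·(1/2)^10 = 2^{1 − 10} = 1/512.
Summing: E[X] = C(17, 5) · 2^{1 − 10} = 6188 · 1/512 = 1547/128.
Numerically: E[X] ≈ 12.086.

E[X] = C(17,5)·2^(1−C(5,2)) = 1547/128 ≈ 12.086.


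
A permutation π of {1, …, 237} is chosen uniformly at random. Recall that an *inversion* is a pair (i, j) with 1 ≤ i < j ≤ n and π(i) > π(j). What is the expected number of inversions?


Write X = Σ X_I over the C(237, 2) = 27966 pairs i < j, with X_I the indicator of one inversion.
There are 27966 indicators.
For each fixed pair i < j, the values π(i) and π(j) are two distinct elements of {1, …, 237} in uniformly random order; by symmetry P[π(i) > π(j)] = 1/2.
By linearity: E[X] = 27966 · (1/2) = C(237, 2) · (1/2) = 27966/2 = 13983 ≈ 13983.00000.

E[X] = 13983 = 13983.00000.


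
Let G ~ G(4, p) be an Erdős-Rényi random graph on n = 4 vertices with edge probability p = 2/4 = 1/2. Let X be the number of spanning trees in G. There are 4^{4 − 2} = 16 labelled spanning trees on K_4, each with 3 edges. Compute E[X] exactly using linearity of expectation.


K_4 has 4^{4 − 2} = 16 labelled spanning trees.
For each such spanning tree H, let X_H = 1 if all 3 edges of H are present in G. Then P[X_H = 1] = p^{3} = (1/2)^{3} = 1/8.
By linearity of expectation: E[X] = Σ_H E[X_H] = 16 · p^{3} = 16 · 1/8 = 2.
Numerically: E[X] ≈ 2.

E[X] = 16 · (1/2)^{3} = 2 ≈ 2.


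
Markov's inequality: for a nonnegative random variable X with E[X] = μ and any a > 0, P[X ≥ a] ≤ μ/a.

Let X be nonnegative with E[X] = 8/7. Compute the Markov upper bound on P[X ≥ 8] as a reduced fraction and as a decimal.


μ = E[X] = 8/7, a = 8.
Markov: P[X ≥ 8] ≤ μ/a = (8/7)/8 = 1/7.
Numerically: ≈ 0.14286.
(Since a = 8 > μ = 1.14286, the bound 1/7 is < 1 and informative.)

P[X ≥ 8] ≤ 1/7 ≈ 0.14286.


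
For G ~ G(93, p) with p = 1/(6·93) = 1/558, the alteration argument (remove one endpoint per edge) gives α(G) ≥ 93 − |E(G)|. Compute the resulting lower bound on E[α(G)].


E[|E(G)|] = C(93, 2)·p = 4278 · (1/558) = 23/3.
E[α(G)] ≥ n − E[|E(G)|] = 93 − 23/3 = 256/3.
Numerically: ≈ 85.333.
(This is only a lower bound; the true E[α(G)] may be larger.)

E[α(G)] ≥ 256/3 ≈ 85.333.


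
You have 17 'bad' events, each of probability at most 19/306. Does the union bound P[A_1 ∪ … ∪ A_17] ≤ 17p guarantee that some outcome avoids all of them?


Union bound: P[∪_{i=1}^{17} A_i] ≤ Σ_i P[A_i] ≤ 17·p = 17·(19/306) = 19/18.
Numerically: 19/18 ≈ 1.056.
Is 19/18 < 1? NO.
Since the bound 19/18 is ≥ 1, the union bound is uninformative here; it does NOT by itself certify existence.

17·p = 19/18 ≈ 1.056; existence NOT certified by the union bound.


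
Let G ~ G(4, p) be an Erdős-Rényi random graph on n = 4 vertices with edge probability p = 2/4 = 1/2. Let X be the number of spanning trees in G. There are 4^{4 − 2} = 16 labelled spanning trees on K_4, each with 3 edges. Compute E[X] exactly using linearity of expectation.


K_4 has 4^{4 − 2} = 16 labelled spanning trees.
For each such spanning tree H, let X_H = 1 if all 3 edges of H are present in G. Then P[X_H = 1] = p^{3} = (1/2)^{3} = 1/8.
By linearity of expectation: E[X] = Σ_H E[X_H] = 16 · p^{3} = 16 · 1/8 = 2.
Numerically: E[X] ≈ 2.

E[X] = 16 · (1/2)^{3} = 2 ≈ 2.


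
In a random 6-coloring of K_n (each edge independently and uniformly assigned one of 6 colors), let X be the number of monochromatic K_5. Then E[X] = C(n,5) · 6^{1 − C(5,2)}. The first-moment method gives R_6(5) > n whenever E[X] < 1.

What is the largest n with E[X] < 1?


We need C(n, 5) · 6^{1 − 10} < 1, i.e. C(n, 5) < 6^{10 − 1} = 10077696.
Check values of n near the boundary:
  n = 61: C(61, 5) = 5949147; 5949147 < 10077696? YES
  n = 62: C(62, 5) = 6471002; 6471002 < 10077696? YES
  n = 63: C(63, 5) = 7028847; 7028847 < 10077696? YES
  n = 64: C(64, 5) = 7624512; 7624512 < 10077696? YES
  n = 65: C(65, 5) = 8259888; 8259888 < 10077696? YES
  n = 66: C(66, 5) = 8936928; 8936928 < 10077696? YES
  n = 67: C(67, 5) = 9657648; 9657648 < 10077696? YES
  n = 68: C(68, 5) = 10424128; 10424128 < 10077696? NO
The largest n with C(n, 5) < 10077696 is n = 67 (where E[X] = 67067/69984 ≈ 0.9583). Hence R_6(5) > 67, i.e. R_6(5) ≥ 68.

Largest n = 67; hence R_6(5) > 67.


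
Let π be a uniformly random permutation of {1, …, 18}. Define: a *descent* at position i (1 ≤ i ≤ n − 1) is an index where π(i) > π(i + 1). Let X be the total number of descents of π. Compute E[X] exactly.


Write X = Σ X_I over i = 1, …, 17, with X_I the indicator of one descent.
There are 17 indicators.
For each fixed i, the pair (π(i), π(i+1)) is a uniformly random ordered pair of distinct values from {1, …, 18}; by symmetry P[π(i) > π(i+1)] = 1/2.
By linearity: E[X] = 17 · (1/2) = (18 − 1) · (1/2) = 17/2 ≈ 8.500.

E[X] = 17/2 = 8.500.


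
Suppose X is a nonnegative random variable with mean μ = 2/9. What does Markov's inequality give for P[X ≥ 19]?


μ = E[X] = 2/9, a = 19.
Markov: P[X ≥ 19] ≤ μ/a = (2/9)/19 = 2/171.
Numerically: ≈ 0.01170.
(Since a = 19 > μ = 0.22222, the bound 2/171 is < 1 and informative.)

P[X ≥ 19] ≤ 2/171 ≈ 0.01170.


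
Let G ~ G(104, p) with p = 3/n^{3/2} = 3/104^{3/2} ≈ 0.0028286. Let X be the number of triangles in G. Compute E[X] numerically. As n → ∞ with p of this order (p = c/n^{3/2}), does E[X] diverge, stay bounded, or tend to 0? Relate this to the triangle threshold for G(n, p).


Number of potential triangles: C(104, 3) = 182104.
Each occurs with probability p³ ≈ (0.0028286)³ ≈ 2.2631521e-08.
By linearity: E[X] = C(104, 3)·p³ ≈ 182104 · 2.2631521e-08 ≈ 0.00412.
Since α = 3/2 > 1, p = c/n^{3/2} = o(1/n) is below the triangle threshold p ~ 1/n. Asymptotically E[X] ~ (c³/6)·n^{3(1−α)} = (3³/6)·n^{-1.5} → 0, so by Markov's inequality G has no triangles w.h.p.

E[X] ≈ 0.00412; in regime p = Θ(1/n^{3/2}) E[X] tends to 0 (below the triangle threshold p ~ 1/n).


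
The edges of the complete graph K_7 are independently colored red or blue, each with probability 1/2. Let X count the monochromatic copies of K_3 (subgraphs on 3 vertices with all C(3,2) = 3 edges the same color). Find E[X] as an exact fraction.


Let X = Σ_S X_S over the C(7, 3) = 35 subsets S of size 3, where X_S = 1 if the K_3 on S is monochromatic.
For a fixed S, the K_3 on S has C(3, 2) = 3 edges. P[all 3 edges red] = (1/2)^3, and likewise for blue, so P[monochromatic] = 2·(1/2)^3 = 2^{1 − 3} = 1/4.
Summing: E[X] = C(7, 3) · 2^{1 − 3} = 35 · 1/4 = 35/4.
Numerically: E[X] ≈ 8.7500.

E[X] = C(7,3)·2^(1−C(3,2)) = 35/4 ≈ 8.7500.


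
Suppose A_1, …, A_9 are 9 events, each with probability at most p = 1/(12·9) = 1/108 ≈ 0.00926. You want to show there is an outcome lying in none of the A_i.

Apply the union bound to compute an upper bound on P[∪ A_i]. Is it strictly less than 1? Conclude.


Union bound: P[∪_{i=1}^{9} A_i] ≤ Σ_i P[A_i] ≤ 9·p = 9·(1/108) = 1/12.
Numerically: 1/12 ≈ 0.08333.
Is 1/12 < 1? YES.
Since P[∪ A_i] ≤ 1/12 < 1, the complement has P[∩ A_i^c] ≥ 1 − 1/12 = 11/12 > 0, so some outcome avoids every A_i.

9·p = 1/12 ≈ 0.08333; existence CERTIFIED by the union bound.


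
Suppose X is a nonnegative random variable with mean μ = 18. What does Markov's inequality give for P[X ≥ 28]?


μ = E[X] = 18, a = 28.
Markov: P[X ≥ 28] ≤ μ/a = (18)/28 = 9/14.
Numerically: ≈ 0.6429.
(Since a = 28 > μ = 18.0000, the bound 9/14 is < 1 and informative.)

P[X ≥ 28] ≤ 9/14 ≈ 0.6429.


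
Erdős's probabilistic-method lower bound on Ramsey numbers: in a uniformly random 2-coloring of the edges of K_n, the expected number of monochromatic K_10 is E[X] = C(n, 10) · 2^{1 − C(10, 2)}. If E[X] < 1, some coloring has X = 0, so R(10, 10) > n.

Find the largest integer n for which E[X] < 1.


We need C(n, 10) · 2^{1 − 45} < 1, i.e. C(n, 10) < 2^{45 − 1} = 17592186044416.
Check values of n near the boundary:
  n = 99: C(99, 10) = 15579278510796; 15579278510796 < 17592186044416? YES
  n = 100: C(100, 10) = 17310309456440; 17310309456440 < 17592186044416? YES
  n = 101: C(101, 10) = 19212541264840; 19212541264840 < 17592186044416? NO
  n = 102: C(102, 10) = 21300860967540; 21300860967540 < 17592186044416? NO
The largest n with C(n, 10) < 17592186044416 is n = 100 (where E[X] = 2163788682055/2199023255552 ≈ 0.984). Hence R(10, 10) > 100, i.e. R(10, 10) ≥ 101.

Largest n = 100; hence R(10, 10) > 100.


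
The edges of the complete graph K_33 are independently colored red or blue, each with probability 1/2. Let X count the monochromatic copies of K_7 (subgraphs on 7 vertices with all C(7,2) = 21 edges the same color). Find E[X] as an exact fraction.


Let X = Σ_S X_S over the C(33, 7) = 4272048 subsets S of size 7, where X_S = 1 if the K_7 on S is monochromatic.
For a fixed S, the K_7 on S has C(7, 2) = 21 edges. P[all 21 edges red] = (1/2)^21, and likewise for blue, so P[monochromatic] = 2·(1/2)^21 = 2^{1 − 21} = 1/1048576.
Summing: E[X] = C(33, 7) · 2^{1 − 21} = 4272048 · 1/1048576 = 267003/65536.
Numerically: E[X] ≈ 4.0741.

E[X] = C(33,7)·2^(1−C(7,2)) = 267003/65536 ≈ 4.0741.


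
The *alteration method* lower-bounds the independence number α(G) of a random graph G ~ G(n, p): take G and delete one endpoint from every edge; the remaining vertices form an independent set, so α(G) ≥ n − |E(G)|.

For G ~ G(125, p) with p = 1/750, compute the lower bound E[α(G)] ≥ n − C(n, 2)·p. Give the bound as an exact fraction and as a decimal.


E[|E(G)|] = C(125, 2)·p = 7750 · (1/750) = 31/3.
E[α(G)] ≥ n − E[|E(G)|] = 125 − 31/3 = 344/3.
Numerically: ≈ 114.6667.
(This is only a lower bound; the true E[α(G)] may be larger.)

E[α(G)] ≥ 344/3 ≈ 114.6667.


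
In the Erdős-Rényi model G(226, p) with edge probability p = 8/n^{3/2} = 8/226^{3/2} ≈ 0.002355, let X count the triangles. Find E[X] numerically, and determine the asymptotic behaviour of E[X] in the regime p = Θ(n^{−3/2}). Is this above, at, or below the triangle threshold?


Number of potential triangles: C(226, 3) = 1898400.
Each occurs with probability p³ ≈ (0.002355)³ ≈ 1.305515e-08.
By linearity: E[X] = C(226, 3)·p³ ≈ 1898400 · 1.305515e-08 ≈ 0.0248.
Since α = 3/2 > 1, p = c/n^{3/2} = o(1/n) is below the triangle threshold p ~ 1/n. Asymptotically E[X] ~ (c³/6)·n^{3(1−α)} = (8³/6)·n^{-1.5} → 0, so by Markov's inequality G has no triangles w.h.p.

E[X] ≈ 0.0248; in regime p = Θ(1/n^{3/2}) E[X] tends to 0 (below the triangle threshold p ~ 1/n).
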